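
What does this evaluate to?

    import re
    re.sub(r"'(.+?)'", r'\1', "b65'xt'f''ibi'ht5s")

The `?` after the quantifier makes it lazy — it takes as little as possible before letting the rest of the pattern try.
Matches: at [3:7] → "'xt'"; at [8:14] → "''ibi'".
`\1` in the replacement pulls in group 1's text for each match.

"b65xtf'ibiht5s"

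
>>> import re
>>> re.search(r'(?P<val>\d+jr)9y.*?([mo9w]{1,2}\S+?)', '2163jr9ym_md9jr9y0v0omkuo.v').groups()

The match spans [0:10] → '2163jr9ym_'.
Captured: group 1 = '2163jr', group 2 = 'm_'.

('2163jr', 'm_')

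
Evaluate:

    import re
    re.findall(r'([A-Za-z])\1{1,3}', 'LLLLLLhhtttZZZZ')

['L', 'L', 'h', 't', 'Z']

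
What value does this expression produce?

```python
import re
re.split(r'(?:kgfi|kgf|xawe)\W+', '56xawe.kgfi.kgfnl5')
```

['56', '', 'kgfnl5']

Each match becomes a cut point; 3 segments remain.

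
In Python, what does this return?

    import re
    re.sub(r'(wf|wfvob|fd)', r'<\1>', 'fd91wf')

'<fd>91<wf>'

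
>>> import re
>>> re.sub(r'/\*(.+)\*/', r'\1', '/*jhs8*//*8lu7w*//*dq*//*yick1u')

`\1` in the replacement pulls in group 1's text for each match.

'jhs8*//*8lu7w*//*dq/*yick1u'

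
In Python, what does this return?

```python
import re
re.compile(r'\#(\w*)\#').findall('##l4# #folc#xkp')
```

['', 'folc']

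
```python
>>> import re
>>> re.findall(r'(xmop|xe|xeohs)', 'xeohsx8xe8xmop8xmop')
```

Alternation isn't longest-match — the leftmost alternative that fits at this position is chosen.
Scanning left to right: at [0:2] match 'xe', group 1 = 'xe'; at [7:9] match 'xe', group 1 = 'xe'; at [10:14] match 'xmop', group 1 = 'xmop'; at [15:19] match 'xmop', group 1 = 'xmop'.
Because there's exactly one group, `findall` drops the full match and keeps group 1 from each hit.

['xe', 'xe', 'xmop', 'xmop']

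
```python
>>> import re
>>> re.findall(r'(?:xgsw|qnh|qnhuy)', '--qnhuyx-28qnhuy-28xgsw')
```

Alternation tries branches left to right and keeps the first one that lets the overall match succeed at that position.
Scanning left to right: at [2:5] → 'qnh'; at [11:14] → 'qnh'; at [19:23] → 'xgsw'.
With no groups in the pattern, `findall` gives back each whole match — 3 here.

['qnh', 'qnh', 'xgsw']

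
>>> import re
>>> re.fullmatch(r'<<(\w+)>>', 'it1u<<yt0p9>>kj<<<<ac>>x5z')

`re.fullmatch` requires the pattern to consume the entire string.
Here the pattern can't cover the whole string, so the call returns None.

None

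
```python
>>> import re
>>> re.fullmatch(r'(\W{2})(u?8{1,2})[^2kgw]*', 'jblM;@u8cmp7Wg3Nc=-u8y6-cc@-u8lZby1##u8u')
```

None

`fullmatch` succeeds only if the pattern covers the string from start to end.
Here the string isn't matched end-to-end, so the call returns None.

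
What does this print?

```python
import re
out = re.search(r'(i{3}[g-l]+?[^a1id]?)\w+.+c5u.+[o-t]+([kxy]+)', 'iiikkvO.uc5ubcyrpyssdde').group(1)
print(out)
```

iiikk

The match spans [0:18] → 'iiikkvO.uc5ubcyrpy'.
Captured: group 1 = 'iiikk', group 2 = 'y'.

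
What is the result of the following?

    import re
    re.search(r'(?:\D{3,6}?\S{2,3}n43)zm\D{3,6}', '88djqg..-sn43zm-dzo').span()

(2, 19)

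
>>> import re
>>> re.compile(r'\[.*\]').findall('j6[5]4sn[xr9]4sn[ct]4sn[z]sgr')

['[5]4sn[xr9]4sn[ct]4sn[z]']

Walking the string: at [2:26] → '[5]4sn[xr9]4sn[ct]4sn[z]'.
No capturing groups, so `findall` returns the 1 full match string.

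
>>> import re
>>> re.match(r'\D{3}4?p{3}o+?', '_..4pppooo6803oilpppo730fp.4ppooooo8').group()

'_..4pppo'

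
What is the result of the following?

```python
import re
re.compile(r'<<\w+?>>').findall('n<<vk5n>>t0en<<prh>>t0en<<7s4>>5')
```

Walking the string: at [1:9] → '<<vk5n>>'; at [13:20] → '<<prh>>'; at [24:31] → '<<7s4>>'.
With no groups in the pattern, `findall` gives back each whole match — 3 here.

['<<vk5n>>', '<<prh>>', '<<7s4>>']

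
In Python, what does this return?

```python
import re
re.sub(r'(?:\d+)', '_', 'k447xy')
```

'k_xy'

This matches one or more of a digit (non-capturing group).
Matches: at [1:4] → '447'.
`sub` substitutes '_' at each match site.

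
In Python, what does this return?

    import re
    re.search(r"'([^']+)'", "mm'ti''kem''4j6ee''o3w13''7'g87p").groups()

`re.search` tries every starting position until one works.
The match spans [2:6] → "'ti'".
Captured: group 1 = 'ti'.

('ti',)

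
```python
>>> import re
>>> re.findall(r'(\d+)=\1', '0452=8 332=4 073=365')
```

['3']

The backreference `\1` re-matches whatever the first group consumed, character for character.
Matches: at [15:18] match '3=3', group 1 = '3'.
With a single group, `findall` returns only what that group captured — 1 item.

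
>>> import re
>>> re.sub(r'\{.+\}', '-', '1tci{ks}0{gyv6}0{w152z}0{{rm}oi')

'1tci-oi'

Matches: at [4:29] → '{ks}0{gyv6}0{w152z}0{{rm}'.
`sub` substitutes '-' at each match site.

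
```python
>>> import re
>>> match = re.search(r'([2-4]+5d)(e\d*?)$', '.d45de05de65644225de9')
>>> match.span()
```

The pattern matches one or more of a character in [2-4], then the literal '5d' (captured); then a literal 'e', then zero or more of a digit (lazy) (captured); then anchored at the end.
`re.search` tries every starting position until one works.
The match spans [13:21] → '44225de9'.
Captured: group 1 = '44225d', group 2 = 'e9'.

(13, 21)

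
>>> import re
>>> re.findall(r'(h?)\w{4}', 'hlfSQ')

['h']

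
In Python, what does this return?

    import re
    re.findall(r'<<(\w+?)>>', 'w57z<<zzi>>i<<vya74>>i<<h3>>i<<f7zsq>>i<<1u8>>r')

['zzi', 'vya74', 'h3', 'f7zsq', '1u8']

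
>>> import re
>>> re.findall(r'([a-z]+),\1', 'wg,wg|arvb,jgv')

['wg']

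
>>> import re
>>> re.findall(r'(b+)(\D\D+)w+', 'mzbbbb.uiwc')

[('bbbb', '.ui')]

`findall` packs the 2 group values into a tuple for every match.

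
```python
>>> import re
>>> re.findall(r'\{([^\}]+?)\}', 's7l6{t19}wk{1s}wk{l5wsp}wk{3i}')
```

['t19', '1s', 'l5wsp', '3i']

Because there's exactly one group, `findall` drops the full match and keeps group 1 from each hit.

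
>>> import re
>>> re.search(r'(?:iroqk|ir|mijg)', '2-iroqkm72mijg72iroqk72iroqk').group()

'iroqk'

The regex engine tests alternatives in the order written; an earlier branch that matches wins even if a later one would match more.
`re.search` scans for the first position where the pattern succeeds.
The match spans [2:7] → 'iroqk'.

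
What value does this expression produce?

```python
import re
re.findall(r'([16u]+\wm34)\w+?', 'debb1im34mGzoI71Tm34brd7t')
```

['1im34', '1Tm34']

This matches one or more of one of [16u], then a word character, then the literal 'm34' (captured); then one or more of a word character (lazy).
Matches: at [4:10] match '1im34m', group 1 = '1im34'; at [15:21] match '1Tm34b', group 1 = '1Tm34'.
`findall` collects group 1 from each match (2 total).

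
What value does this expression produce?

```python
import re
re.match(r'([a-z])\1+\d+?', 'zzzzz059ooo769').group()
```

'zzzzz0'

A backreference is literal: `\1` must see the identical characters the first group matched.
`match` is anchored at position 0; if the pattern doesn't fit there, it returns None.
The match spans [0:6] → 'zzzzz0'.
Captured: group 1 = 'z'.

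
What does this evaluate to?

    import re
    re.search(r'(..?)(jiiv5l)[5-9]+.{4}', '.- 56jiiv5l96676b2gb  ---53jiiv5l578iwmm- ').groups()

This matches any character, then optionally any character (captured); then the literal 'jii', then the literal 'v5l' (captured); then one or more of a character in [5-9]; then exactly 4 of any character.
`re.search` tries every starting position until one works.
The match spans [3:20] → '56jiiv5l96676b2gb'.
Captured: group 1 = '56', group 2 = 'jiiv5l'.

('56', 'jiiv5l')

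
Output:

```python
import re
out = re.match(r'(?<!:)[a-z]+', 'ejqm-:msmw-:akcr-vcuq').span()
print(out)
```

(0, 4)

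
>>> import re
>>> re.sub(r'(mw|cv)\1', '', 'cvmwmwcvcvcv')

The backreference `\1` re-matches whatever the first group consumed, character for character.
`sub` substitutes '' at each match site.

'cvcv'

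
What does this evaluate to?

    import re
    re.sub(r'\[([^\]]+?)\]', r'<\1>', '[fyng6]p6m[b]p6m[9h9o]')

'<fyng6>p6m<b>p6m<9h9o>'

Matches: at [0:7] → '[fyng6]'; at [10:13] → '[b]'; at [16:22] → '[9h9o]'.
The replacement refers to a captured group, so each match is rewritten using its own captured text.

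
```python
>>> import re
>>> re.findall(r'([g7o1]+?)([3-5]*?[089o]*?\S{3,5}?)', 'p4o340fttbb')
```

[('o', '340')]

Pattern: one or more of one of [g7o1] (lazy) (captured); then zero or more of a character in [3-5] (lazy), then zero or more of one of [089o] (lazy), then 3 to 5 of a non-whitespace character (lazy) (captured).
The `?` after the quantifier makes it lazy — it takes as little as possible before letting the rest of the pattern try.
Matches: at [2:6] match 'o340', groups = ('o', '340').
With 2 capturing groups, `findall` returns a 2-tuple per match.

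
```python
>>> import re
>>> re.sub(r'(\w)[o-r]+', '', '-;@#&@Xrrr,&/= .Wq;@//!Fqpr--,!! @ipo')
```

Each match is replaced by ''.

'-;@#&@,&/= .;@//!--,!! @'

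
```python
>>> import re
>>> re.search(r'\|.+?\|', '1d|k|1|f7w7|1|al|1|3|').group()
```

The `?` after the quantifier makes it lazy — it takes as little as possible before letting the rest of the pattern try.
The match spans [2:5] → '|k|'.

'|k|'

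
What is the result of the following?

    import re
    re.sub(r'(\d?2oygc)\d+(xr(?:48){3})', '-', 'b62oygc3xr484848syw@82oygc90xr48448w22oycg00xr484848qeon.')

'b-syw@82oygc90xr48448w22oycg00xr484848qeon.'

The pattern matches optionally a digit, then the literal '2oy', then the literal 'gc' (captured); then one or more of a digit; then the literal 'xr', then the literal '48' repeated 3 times (captured).
Each match is replaced by '-'.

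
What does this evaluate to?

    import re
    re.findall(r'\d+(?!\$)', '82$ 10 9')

Because the assertion is negative and zero-width, positions next to the forbidden text are skipped.
Matches: at [0:1] → '8'; at [4:6] → '10'; at [7:8] → '9'.
`findall` yields the raw match text (3 of them) because the pattern has no groups.

['8', '10', '9']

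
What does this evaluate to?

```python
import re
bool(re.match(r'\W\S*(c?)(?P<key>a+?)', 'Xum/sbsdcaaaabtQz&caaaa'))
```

False

This matches a non-word character, then zero or more of a non-whitespace character; then optionally a literal 'c' (captured); then one or more of a literal 'a' (lazy) (captured as 'key').
`re.match` only tries the pattern at the start of the string.
Here position 0 doesn't satisfy it, so the call returns None, and `bool(None)` is False.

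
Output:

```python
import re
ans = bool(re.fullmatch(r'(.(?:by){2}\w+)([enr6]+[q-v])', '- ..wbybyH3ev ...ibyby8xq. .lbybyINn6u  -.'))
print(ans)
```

`re.fullmatch` is like wrapping the pattern in `^…$` (in single-line mode).
Here there's no way to consume every character, so the call returns None, and `bool(None)` is False.

False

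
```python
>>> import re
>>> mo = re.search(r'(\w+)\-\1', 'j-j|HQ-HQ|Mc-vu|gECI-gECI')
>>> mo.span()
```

A backreference is literal: `\1` must see the identical characters the first group matched.
Unlike `match`, `search` isn't anchored — it looks for the pattern anywhere in the string.
The match spans [0:3] → 'j-j'.
Captured: group 1 = 'j'.

(0, 3)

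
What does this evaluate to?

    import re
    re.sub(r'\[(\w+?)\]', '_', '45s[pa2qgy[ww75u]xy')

'45s[pa2qgy_xy'

Matches: at [10:17] → '[ww75u]'.
`sub` substitutes '_' at each match site.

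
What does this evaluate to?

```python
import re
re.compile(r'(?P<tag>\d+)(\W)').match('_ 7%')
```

Pattern: one or more of a digit (captured as 'tag'); then a non-word character (captured).
`match` is anchored at position 0; if the pattern doesn't fit there, it returns None.
Here the pattern fails at index 0, so the call returns None.

None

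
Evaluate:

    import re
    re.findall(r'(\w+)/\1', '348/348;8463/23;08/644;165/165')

`\1` is not a pattern — it's the concrete string captured by group 1, re-applied verbatim.
Scanning left to right: at [0:7] match '348/348', group 1 = '348'; at [23:30] match '165/165', group 1 = '165'.
`findall` collects group 1 from each match (2 total).

['348', '165']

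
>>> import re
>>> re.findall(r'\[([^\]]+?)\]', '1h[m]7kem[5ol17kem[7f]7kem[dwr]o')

Matches: at [2:5] match '[m]', group 1 = 'm'; at [9:22] match '[5ol17kem[7f]', group 1 = '5ol17kem[7f'; at [26:31] match '[dwr]', group 1 = 'dwr'.
One capturing group, so `findall` returns just the captured substring from each match — 3 in all.

['m', '5ol17kem[7f', 'dwr']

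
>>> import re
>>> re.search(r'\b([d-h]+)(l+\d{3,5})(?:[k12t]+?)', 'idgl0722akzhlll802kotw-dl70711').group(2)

'l7071'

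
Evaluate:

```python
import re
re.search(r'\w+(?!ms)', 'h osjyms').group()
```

'h'

A negative assertion filters positions out without eating any characters.
`re.search` scans for the first position where the pattern succeeds.
The match spans [0:1] → 'h'.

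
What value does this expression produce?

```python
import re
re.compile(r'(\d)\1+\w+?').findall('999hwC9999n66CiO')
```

A backreference is literal: `\1` must see the identical characters the first group matched.
Because there's exactly one group, `findall` drops the full match and keeps group 1 from each hit.

['9', '9', '6']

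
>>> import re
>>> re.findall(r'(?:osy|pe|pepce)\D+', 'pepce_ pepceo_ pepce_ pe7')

['pepce_ pepceo_ pepce_ pe']

Scanning left to right: at [0:24] → 'pepce_ pepceo_ pepce_ pe'.
No capturing groups, so `findall` returns the 1 full match string.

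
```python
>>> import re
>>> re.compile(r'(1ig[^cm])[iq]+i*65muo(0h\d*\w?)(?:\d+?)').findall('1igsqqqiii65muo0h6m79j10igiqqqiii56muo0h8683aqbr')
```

[('1igs', '0h6m')]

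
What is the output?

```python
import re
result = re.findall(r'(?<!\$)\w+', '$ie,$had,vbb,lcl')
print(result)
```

['e', 'ad', 'vbb', 'lcl']

A negative assertion filters positions out without eating any characters.
Scanning left to right: at [2:3] → 'e'; at [6:8] → 'ad'; at [9:12] → 'vbb'; at [13:16] → 'lcl'.
Since nothing is captured, `findall` lists the 4 matched substrings directly.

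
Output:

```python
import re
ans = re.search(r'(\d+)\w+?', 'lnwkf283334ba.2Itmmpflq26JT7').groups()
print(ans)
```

('283334',)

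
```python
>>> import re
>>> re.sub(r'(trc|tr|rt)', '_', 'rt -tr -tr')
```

Matches: at [0:2] → 'rt'; at [4:6] → 'tr'; at [8:10] → 'tr'.
Each match is replaced by '_'.

'_ -_ -_'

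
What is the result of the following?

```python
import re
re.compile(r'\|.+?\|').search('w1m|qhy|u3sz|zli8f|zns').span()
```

(3, 8)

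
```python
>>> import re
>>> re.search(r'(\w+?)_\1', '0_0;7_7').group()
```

'0_0'

A backreference is literal: `\1` must see the identical characters the first group matched.
The match spans [0:3] → '0_0'.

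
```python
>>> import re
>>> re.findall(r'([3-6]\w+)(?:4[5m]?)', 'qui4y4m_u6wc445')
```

This matches a character in [3-6], then one or more of a word character (captured); then a literal '4', then optionally one of [5m] (non-capturing group).
Matches: at [3:15] match '4y4m_u6wc445', group 1 = '4y4m_u6wc4'.
Because there's exactly one group, `findall` drops the full match and keeps group 1 from the one hit.

['4y4m_u6wc4']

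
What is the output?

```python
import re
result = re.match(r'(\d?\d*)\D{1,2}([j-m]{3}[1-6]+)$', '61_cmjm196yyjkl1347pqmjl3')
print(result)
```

`re.match` won't scan ahead — the pattern has to work from the very first character.
Here position 0 doesn't satisfy it, so the call returns None.

None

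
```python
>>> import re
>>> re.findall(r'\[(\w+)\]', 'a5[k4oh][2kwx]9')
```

['k4oh', '2kwx']

Matches: at [2:8] match '[k4oh]', group 1 = 'k4oh'; at [8:14] match '[2kwx]', group 1 = '2kwx'.
With a single group, `findall` returns only what that group captured — 2 items.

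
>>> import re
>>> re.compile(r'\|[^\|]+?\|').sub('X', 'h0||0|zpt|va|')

Every occurrence is swapped for 'X'.

'h0|XzptX'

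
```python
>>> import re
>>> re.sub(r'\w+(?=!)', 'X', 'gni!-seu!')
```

'X!-X!'

The positive lookaround only admits positions where the adjacent text matches; those characters stay outside the span.
Matches: at [0:3] → 'gni'; at [5:8] → 'seu'.
Each match is replaced by 'X'.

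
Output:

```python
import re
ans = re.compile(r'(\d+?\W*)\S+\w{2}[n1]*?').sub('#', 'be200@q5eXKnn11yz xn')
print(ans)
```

The pattern matches one or more of a digit (lazy), then zero or more of a non-word character (captured); then one or more of a non-whitespace character, then exactly 2 of a word character, then zero or more of one of [n1] (lazy).
Matches: at [2:17] → '200@q5eXKnn11yz'.
Every occurrence is swapped for '#'.

be# xn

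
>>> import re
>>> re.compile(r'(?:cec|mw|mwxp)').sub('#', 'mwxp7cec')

Alternation tries branches left to right and keeps the first one that lets the overall match succeed at that position.
`sub` substitutes '#' at each match site.

'#xp7#'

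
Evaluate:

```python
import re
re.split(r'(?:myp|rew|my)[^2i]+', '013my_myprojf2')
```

Matches to split on: at [3:13] → 'my_myprojf'.
Each match becomes a cut point; 2 segments remain.

['013', '2']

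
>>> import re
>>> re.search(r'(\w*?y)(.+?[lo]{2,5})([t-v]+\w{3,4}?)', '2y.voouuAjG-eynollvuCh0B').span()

(0, 11)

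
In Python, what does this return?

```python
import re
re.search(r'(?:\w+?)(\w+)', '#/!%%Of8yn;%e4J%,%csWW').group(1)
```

The match spans [5:10] → 'Of8yn'.
Captured: group 1 = 'f8yn'.

'f8yn'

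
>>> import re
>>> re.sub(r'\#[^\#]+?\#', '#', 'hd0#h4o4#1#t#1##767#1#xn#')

Matches: at [3:9] → '#h4o4#'; at [10:13] → '#t#'; at [15:20] → '#767#'; at [21:25] → '#xn#'.
Every occurrence is swapped for '#'.

'hd0#1#1##1#'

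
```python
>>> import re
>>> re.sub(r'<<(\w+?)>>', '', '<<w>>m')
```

Every occurrence is swapped for ''.

'm'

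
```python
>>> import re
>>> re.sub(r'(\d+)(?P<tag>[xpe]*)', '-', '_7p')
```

'_-'

Every occurrence is swapped for '-'.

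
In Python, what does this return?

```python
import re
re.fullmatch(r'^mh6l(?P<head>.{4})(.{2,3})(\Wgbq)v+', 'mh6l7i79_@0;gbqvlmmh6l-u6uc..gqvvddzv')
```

This matches anchored at the start of the string; then the literal 'mh6', then the literal 'l'; then exactly 4 of any character (captured as 'head'); then 2 to 3 of any character (captured); then a non-word character, then the literal 'gbq' (captured); then one or more of a literal 'v'.
For `fullmatch`, every character of the input must be accounted for by the pattern.
Here the pattern can't cover the whole string, so the call returns None.

None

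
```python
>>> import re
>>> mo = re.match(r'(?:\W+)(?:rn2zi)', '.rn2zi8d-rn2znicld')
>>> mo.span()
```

(0, 6)

`re.match` only tries the pattern at the start of the string.
The match spans [0:6] → '.rn2zi'.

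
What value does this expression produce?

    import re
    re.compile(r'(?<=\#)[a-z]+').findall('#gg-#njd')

The positive lookaround only admits positions where the adjacent text matches; those characters stay outside the span.
Walking the string: at [1:3] → 'gg'; at [5:8] → 'njd'.
With no groups in the pattern, `findall` gives back each whole match — 2 here.

['gg', 'njd']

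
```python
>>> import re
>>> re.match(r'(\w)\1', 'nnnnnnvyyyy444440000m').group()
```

'nn'

With `match`, the pattern is implicitly anchored at the beginning.
The match spans [0:2] → 'nn'.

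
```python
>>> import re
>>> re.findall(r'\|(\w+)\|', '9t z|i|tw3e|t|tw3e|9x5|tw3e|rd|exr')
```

['i', 't', '9x5', 'rd']

Because there's exactly one group, `findall` drops the full match and keeps group 1 from each hit.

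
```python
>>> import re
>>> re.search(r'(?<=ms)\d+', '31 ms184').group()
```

'184'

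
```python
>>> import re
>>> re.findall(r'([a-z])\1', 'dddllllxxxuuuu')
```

['d', 'l', 'l', 'x', 'u', 'u']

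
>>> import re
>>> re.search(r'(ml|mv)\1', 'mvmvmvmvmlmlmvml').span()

`\1` has to match the exact text group 1 already captured.
The match spans [0:4] → 'mvmv'.

(0, 4)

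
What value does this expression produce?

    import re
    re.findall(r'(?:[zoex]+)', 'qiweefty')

['ee']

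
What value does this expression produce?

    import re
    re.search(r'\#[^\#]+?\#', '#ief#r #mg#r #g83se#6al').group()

`re.search` tries every starting position until one works.
The match spans [0:5] → '#ief#'.

'#ief#'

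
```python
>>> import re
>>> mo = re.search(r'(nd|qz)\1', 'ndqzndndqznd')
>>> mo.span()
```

The backreference `\1` re-matches whatever the first group consumed, character for character.
The match spans [4:8] → 'ndnd'.

(4, 8)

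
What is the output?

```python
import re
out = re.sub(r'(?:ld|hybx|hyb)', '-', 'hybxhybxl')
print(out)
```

Alternation isn't longest-match — the leftmost alternative that fits at this position is chosen.
Matches: at [0:4] → 'hybx'; at [4:8] → 'hybx'.
Each match is replaced by '-'.

--l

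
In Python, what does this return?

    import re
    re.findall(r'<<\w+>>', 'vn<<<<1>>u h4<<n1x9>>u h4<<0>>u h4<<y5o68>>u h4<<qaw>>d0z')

['<<1>>', '<<n1x9>>', '<<0>>', '<<y5o68>>', '<<qaw>>']

Walking the string: at [4:9] → '<<1>>'; at [13:21] → '<<n1x9>>'; at [25:30] → '<<0>>'; at [34:43] → '<<y5o68>>'; at [47:54] → '<<qaw>>'.
Since nothing is captured, `findall` lists the 5 matched substrings directly.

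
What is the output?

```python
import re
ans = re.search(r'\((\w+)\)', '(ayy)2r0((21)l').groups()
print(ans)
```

('ayy',)

`re.search` tries every starting position until one works.
The match spans [0:5] → '(ayy)'.
Captured: group 1 = 'ayy'.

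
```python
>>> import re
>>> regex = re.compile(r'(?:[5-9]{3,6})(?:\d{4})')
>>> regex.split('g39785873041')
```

The pattern matches 3 to 6 of a character in [5-9] (non-capturing group); then exactly 4 of a digit (non-capturing group).
`split` removes every match and returns the 2 fragments in between.

['g3', '']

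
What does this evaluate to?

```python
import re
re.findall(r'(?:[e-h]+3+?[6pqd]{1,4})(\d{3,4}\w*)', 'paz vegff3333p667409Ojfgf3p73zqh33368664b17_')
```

The pattern matches one or more of a character in [e-h], then one or more of the literal '3' (lazy), then 1 to 4 of one of [6pqd] (non-capturing group); then 3 to 4 of a digit, then zero or more of a word character (captured).
Scanning left to right: at [5:44] match 'egff3333p667409Ojfgf3p73zqh33368664b17_', group 1 = '7409Ojfgf3p73zqh33368664b17_'.
With a single group, `findall` returns only what that group captured — 1 item.

['7409Ojfgf3p73zqh33368664b17_']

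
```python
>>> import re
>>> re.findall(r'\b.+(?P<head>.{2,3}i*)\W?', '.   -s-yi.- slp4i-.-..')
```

['..']

Pattern: a word boundary (`\b`, zero-width); then one or more of any character; then 2 to 3 of any character, then zero or more of a literal 'i' (captured as 'head'); then optionally a non-word character.
`findall` collects group 1 from the one match (1 total).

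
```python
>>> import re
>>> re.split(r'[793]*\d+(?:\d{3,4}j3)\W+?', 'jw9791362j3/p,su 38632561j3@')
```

['jw', 'p,su ', '']

Splitting on the pattern gives 3 pieces.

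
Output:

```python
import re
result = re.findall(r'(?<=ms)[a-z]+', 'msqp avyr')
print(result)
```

['qp']

Lookahead/lookbehind check context without consuming it, so the matched span excludes the asserted characters.
No capturing groups, so `findall` returns the 1 full match string.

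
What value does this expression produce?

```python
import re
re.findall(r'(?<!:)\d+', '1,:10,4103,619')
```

['1', '0', '4103', '619']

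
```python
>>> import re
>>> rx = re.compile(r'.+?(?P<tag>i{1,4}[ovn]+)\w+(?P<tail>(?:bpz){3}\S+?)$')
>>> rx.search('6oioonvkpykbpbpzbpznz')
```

This matches one or more of any character (lazy); then 1 to 4 of the literal 'i', then one or more of one of [ovn] (captured as 'tag'); then one or more of a word character; then the literal 'bpz' repeated 3 times, then one or more of a non-whitespace character (lazy) (captured as 'tail'); then anchored at the end.
`search` walks the string left to right and returns the first match it finds.
Here the pattern never matches, so the call returns None.

None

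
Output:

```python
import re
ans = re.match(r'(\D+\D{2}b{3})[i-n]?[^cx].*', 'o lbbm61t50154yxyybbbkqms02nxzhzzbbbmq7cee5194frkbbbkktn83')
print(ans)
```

With `match`, the pattern is implicitly anchored at the beginning.
Here the pattern fails at index 0, so the call returns None.

None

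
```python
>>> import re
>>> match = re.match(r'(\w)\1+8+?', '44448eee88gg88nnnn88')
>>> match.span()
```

(0, 5)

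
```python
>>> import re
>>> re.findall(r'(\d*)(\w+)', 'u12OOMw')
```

Pattern: zero or more of a digit (captured); then one or more of a word character (captured).
Scanning left to right: at [0:7] match 'u12OOMw', groups = ('', 'u12OOMw').
`findall` packs the 2 group values into a tuple for every match.

[('', 'u12OOMw')]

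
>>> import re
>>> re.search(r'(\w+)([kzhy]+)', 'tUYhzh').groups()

('tUYhz', 'h')

Pattern: one or more of a word character (captured); then one or more of one of [kzhy] (captured).
`re.search` scans for the first position where the pattern succeeds.
The match spans [0:6] → 'tUYhzh'.
Captured: group 1 = 'tUYhz', group 2 = 'h'.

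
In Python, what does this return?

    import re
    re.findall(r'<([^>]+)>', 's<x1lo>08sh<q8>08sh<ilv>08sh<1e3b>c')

Because there's exactly one group, `findall` drops the full match and keeps group 1 from each hit.

['x1lo', 'q8', 'ilv', '1e3b']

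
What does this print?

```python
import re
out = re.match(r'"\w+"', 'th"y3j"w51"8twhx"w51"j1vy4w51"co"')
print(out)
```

`match` is anchored at position 0; if the pattern doesn't fit there, it returns None.
Here the pattern fails at index 0, so the call returns None.

None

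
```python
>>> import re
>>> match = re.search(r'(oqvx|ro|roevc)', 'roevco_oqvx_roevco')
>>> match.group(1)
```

'ro'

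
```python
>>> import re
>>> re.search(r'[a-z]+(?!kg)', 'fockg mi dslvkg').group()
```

'fockg'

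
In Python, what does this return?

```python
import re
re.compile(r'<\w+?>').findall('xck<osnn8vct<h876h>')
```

Scanning left to right: at [12:19] → '<h876h>'.
Since nothing is captured, `findall` lists the 1 matched substring directly.

['<h876h>']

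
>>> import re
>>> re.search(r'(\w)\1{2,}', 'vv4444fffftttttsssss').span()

(2, 6)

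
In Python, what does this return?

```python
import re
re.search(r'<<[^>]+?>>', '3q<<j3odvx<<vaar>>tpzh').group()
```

The match spans [2:18] → '<<j3odvx<<vaar>>'.

'<<j3odvx<<vaar>>'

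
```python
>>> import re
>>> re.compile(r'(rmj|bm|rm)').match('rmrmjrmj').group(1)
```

'rm'

The match spans [0:2] → 'rm'.
Captured: group 1 = 'rm'.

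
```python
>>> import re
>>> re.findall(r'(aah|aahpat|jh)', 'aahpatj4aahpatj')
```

Alternation tries branches left to right and keeps the first one that lets the overall match succeed at that position.
Matches: at [0:3] match 'aah', group 1 = 'aah'; at [8:11] match 'aah', group 1 = 'aah'.
Because there's exactly one group, `findall` drops the full match and keeps group 1 from each hit.

['aah', 'aah']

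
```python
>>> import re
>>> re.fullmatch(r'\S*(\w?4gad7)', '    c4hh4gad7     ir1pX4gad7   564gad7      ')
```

`fullmatch` succeeds only if the pattern covers the string from start to end.
Here there's no way to consume every character, so the call returns None.

None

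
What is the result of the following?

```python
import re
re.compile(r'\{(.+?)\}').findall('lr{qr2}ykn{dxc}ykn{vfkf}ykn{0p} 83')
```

['qr2', 'dxc', 'vfkf', '0p']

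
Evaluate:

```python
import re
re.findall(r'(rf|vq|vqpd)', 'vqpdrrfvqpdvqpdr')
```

['vq', 'rf', 'vq', 'vq']

`|` is ordered: at each position the engine commits to the first alternative that works.
One capturing group, so `findall` returns just the captured substring from each match — 4 in all.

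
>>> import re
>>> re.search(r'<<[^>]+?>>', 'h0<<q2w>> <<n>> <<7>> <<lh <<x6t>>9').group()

Unlike `match`, `search` isn't anchored — it looks for the pattern anywhere in the string.
The match spans [2:9] → '<<q2w>>'.

'<<q2w>>'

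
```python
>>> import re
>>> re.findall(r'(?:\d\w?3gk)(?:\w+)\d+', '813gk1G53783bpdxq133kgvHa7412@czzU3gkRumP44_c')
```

['813gk1G53783bpdxq133kgvHa7412']

Pattern: a digit, then optionally a word character, then the literal '3gk' (non-capturing group); then one or more of a word character (non-capturing group); then one or more of a digit.
Matches: at [0:29] → '813gk1G53783bpdxq133kgvHa7412'.
Since nothing is captured, `findall` lists the 1 matched substring directly.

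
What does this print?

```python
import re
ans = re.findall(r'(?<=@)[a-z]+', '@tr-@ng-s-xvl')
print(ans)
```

['tr', 'ng']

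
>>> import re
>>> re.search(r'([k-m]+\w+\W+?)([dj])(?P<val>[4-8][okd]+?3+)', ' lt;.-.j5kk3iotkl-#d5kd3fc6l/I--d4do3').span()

(1, 12)

Pattern: one or more of a character in [k-m], then one or more of a word character, then one or more of a non-word character (lazy) (captured); then one of [dj] (captured); then a character in [4-8], then one or more of one of [okd] (lazy), then one or more of the literal '3' (captured as 'val').
The match spans [1:12] → 'lt;.-.j5kk3'.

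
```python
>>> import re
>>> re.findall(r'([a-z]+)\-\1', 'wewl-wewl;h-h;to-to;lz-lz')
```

After group 1 captures some text, `\1` only succeeds where that same text appears again.
Scanning left to right: at [0:9] match 'wewl-wewl', group 1 = 'wewl'; at [10:13] match 'h-h', group 1 = 'h'; at [14:19] match 'to-to', group 1 = 'to'; at [20:25] match 'lz-lz', group 1 = 'lz'.
With a single group, `findall` returns only what that group captured — 4 items.

['wewl', 'h', 'to', 'lz']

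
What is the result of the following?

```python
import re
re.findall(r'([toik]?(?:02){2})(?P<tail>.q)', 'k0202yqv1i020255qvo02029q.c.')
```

[('k0202', 'yq'), ('o0202', '9q')]

The pattern matches optionally one of [toik], then the literal '02' repeated 2 times (captured); then any character, then the literal 'q' (captured as 'tail').
Walking the string: at [0:7] match 'k0202yq', groups = ('k0202', 'yq'); at [18:25] match 'o02029q', groups = ('o0202', '9q').
Multiple groups make `findall` return tuples — one 2-tuple for each match.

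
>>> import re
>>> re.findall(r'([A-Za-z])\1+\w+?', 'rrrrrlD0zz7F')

['r', 'z']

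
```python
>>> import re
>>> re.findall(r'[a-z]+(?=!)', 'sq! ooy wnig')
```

['sq']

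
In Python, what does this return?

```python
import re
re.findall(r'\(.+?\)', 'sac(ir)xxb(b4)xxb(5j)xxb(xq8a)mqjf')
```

The `?` after the quantifier makes it lazy — it takes as little as possible before letting the rest of the pattern try.
Matches: at [3:7] → '(ir)'; at [10:14] → '(b4)'; at [17:21] → '(5j)'; at [24:30] → '(xq8a)'.
Since nothing is captured, `findall` lists the 4 matched substrings directly.

['(ir)', '(b4)', '(5j)', '(xq8a)']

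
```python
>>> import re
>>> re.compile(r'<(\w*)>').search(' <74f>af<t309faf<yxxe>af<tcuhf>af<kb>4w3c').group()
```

'<74f>'

The match spans [1:6] → '<74f>'.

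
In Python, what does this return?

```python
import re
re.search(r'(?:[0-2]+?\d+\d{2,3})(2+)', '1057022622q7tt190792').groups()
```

('2',)

The match spans [0:10] → '1057022622'.
Captured: group 1 = '2'.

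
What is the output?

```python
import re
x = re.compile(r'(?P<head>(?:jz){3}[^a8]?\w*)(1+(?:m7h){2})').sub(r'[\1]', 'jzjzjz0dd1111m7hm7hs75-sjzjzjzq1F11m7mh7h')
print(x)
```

[jzjzjz0dd111]s75-sjzjzjzq1F11m7mh7h

The replacement refers to a captured group, so each match is rewritten using its own captured text.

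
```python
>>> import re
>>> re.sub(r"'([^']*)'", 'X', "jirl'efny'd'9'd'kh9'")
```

Matches: at [4:10] → "'efny'"; at [11:14] → "'9'"; at [15:20] → "'kh9'".
`sub` substitutes 'X' at each match site.

'jirlXdXdX'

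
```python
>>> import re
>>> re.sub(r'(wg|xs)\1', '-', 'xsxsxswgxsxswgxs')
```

'-xswg-wgxs'

After group 1 captures some text, `\1` only succeeds where that same text appears again.
Every occurrence is swapped for '-'.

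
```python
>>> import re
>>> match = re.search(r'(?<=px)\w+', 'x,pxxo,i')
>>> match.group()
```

The lookaround is zero-width — it requires the adjacent text to match without consuming it, so the asserted text isn't part of the match.
Unlike `match`, `search` isn't anchored — it looks for the pattern anywhere in the string.
The match spans [4:6] → 'xo'.

'xo'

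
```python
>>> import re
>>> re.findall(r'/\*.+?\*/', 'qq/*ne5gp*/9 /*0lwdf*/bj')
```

['/*ne5gp*/', '/*0lwdf*/']

With the lazy modifier that quantifier settles for the fewest repetitions that let the rest of the pattern succeed (the atoms after it are unaffected and can still be greedy).
Walking the string: at [2:11] → '/*ne5gp*/'; at [13:22] → '/*0lwdf*/'.
No capturing groups, so `findall` returns the 2 full match strings.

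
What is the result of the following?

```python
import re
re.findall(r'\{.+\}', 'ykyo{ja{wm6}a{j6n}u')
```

['{ja{wm6}a{j6n}']

`findall` yields the raw match text (1 of them) because the pattern has no groups.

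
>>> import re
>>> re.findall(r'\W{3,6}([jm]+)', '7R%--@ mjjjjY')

This matches 3 to 6 of a non-word character; then one or more of one of [jm] (captured).
One capturing group, so `findall` returns just the captured substring from the one match — 1 in all.

['mjjjj']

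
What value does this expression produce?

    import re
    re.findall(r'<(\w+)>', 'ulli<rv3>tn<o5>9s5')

['rv3', 'o5']

With a single group, `findall` returns only what that group captured — 2 items.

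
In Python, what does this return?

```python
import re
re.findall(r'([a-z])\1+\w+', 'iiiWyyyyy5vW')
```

['i']

After group 1 captures some text, `\1` only succeeds where that same text appears again.
With a single group, `findall` returns only what that group captured — 1 item.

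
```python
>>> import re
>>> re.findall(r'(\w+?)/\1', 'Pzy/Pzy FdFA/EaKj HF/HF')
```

The backreference `\1` re-matches whatever the first group consumed, character for character.
Because there's exactly one group, `findall` drops the full match and keeps group 1 from each hit.

['Pzy', 'HF']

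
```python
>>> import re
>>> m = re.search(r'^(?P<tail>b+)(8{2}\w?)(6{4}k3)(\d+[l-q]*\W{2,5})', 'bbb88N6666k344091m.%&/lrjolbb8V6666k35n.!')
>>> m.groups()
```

('bbb', '88N', '6666k3', '44091m.%&/')

The pattern matches anchored at the start of the string; then one or more of a literal 'b' (captured as 'tail'); then exactly 2 of a literal '8', then optionally a word character (captured); then exactly 4 of a literal '6', then the literal 'k3' (captured); then one or more of a digit, then zero or more of a character in [l-q], then 2 to 5 of a non-word character (captured).
`re.search` tries every starting position until one works.
The match spans [0:22] → 'bbb88N6666k344091m.%&/'.
Captured: group 1 = 'bbb', group 2 = '88N', group 3 = '6666k3', group 4 = '44091m.%&/'.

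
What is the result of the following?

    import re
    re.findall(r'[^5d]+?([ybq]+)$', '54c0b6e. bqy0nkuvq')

['q']

Pattern: one or more of any character except [5d] (lazy); then one or more of one of [ybq] (captured); then anchored at the end.
With a single group, `findall` returns only what that group captured — 1 item.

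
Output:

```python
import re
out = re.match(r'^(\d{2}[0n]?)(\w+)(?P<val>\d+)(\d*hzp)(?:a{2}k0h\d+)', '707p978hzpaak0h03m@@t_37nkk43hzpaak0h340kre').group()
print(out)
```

`re.match` only tries the pattern at the start of the string.
The match spans [0:17] → '707p978hzpaak0h03'.

707p978hzpaak0h03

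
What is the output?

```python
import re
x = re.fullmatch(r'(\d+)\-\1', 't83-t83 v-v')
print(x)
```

None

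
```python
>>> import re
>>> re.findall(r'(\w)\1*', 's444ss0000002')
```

['s', '4', 's', '0', '2']

`\1` has to match the exact text group 1 already captured.
With a single group, `findall` returns only what that group captured — 5 items.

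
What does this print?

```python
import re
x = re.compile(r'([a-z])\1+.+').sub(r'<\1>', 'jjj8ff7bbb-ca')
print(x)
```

<j>

A backreference is literal: `\1` must see the identical characters the first group matched.
Matches: at [0:13] → 'jjj8ff7bbb-ca'.
The replacement refers to a captured group, so each match is rewritten using its own captured text.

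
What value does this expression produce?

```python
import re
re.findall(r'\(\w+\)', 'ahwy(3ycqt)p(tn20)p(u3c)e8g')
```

No capturing groups, so `findall` returns the 3 full match strings.

['(3ycqt)', '(tn20)', '(u3c)']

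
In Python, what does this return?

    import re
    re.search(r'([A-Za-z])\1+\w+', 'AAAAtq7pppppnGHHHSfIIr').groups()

('A',)

`\1` has to match the exact text group 1 already captured.
`re.search` tries every starting position until one works.
The match spans [0:22] → 'AAAAtq7pppppnGHHHSfIIr'.
Captured: group 1 = 'A'.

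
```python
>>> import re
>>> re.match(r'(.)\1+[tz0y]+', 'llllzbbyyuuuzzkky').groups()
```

('l',)

A backreference is literal: `\1` must see the identical characters the first group matched.
`re.match` only tries the pattern at the start of the string.
The match spans [0:5] → 'llllz'.
Captured: group 1 = 'l'.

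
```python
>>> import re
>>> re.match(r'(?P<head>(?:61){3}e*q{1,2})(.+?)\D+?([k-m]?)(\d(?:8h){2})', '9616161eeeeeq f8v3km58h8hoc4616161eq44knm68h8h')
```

None

This matches the literal '61' repeated 3 times, then zero or more of a literal 'e', then 1 to 2 of the literal 'q' (captured as 'head'); then one or more of any character (lazy) (captured); then one or more of a non-digit (lazy); then optionally a character in [k-m] (captured); then a digit, then the literal '8h' repeated 2 times (captured).
`re.match` won't scan ahead — the pattern has to work from the very first character.
Here position 0 doesn't satisfy it, so the call returns None.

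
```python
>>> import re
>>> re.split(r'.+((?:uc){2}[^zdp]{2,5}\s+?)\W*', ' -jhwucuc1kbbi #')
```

This matches one or more of any character; then the literal 'uc' repeated 2 times, then 2 to 5 of any character except [zdp], then one or more of whitespace (lazy) (captured); then zero or more of a non-word character.
Matches to split on: at [0:16] → ' -jhwucuc1kbbi #'.
With a capturing group present, the delimiter's captured portion is kept in the result list.

['', 'ucuc1kbbi ', '']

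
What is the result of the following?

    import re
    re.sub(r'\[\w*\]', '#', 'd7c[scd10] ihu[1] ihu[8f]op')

Matches: at [3:10] → '[scd10]'; at [14:17] → '[1]'; at [21:25] → '[8f]'.
Every occurrence is swapped for '#'.

'd7c# ihu# ihu#op'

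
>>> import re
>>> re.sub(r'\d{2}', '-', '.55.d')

'.-.d'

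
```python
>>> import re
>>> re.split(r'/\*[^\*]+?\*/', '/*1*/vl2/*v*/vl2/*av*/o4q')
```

['', 'vl2', 'vl2', 'o4q']

Each match becomes a cut point; 4 segments remain.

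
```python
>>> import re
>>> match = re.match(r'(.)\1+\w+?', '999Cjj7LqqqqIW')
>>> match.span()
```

(0, 4)

`\1` has to match the exact text group 1 already captured.
`re.match` won't scan ahead — the pattern has to work from the very first character.
The match spans [0:4] → '999C'.
Captured: group 1 = '9'.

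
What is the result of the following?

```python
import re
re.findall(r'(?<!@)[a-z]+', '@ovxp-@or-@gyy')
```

The negative lookaround is zero-width — it rules out positions where the adjacent text would match, without consuming anything.
Matches: at [2:5] → 'vxp'; at [8:9] → 'r'; at [12:14] → 'yy'.
No capturing groups, so `findall` returns the 3 full match strings.

['vxp', 'r', 'yy']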